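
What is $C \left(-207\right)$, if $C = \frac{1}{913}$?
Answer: $- \frac{207}{913} \approx -0.22673$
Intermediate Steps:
$C = \frac{1}{913} \approx 0.0010953$
$C \left(-207\right) = \frac{1}{913} \left(-207\right) = - \frac{207}{913}$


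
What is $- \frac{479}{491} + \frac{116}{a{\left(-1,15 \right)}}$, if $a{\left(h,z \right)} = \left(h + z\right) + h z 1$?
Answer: $- \frac{57435}{491} \approx -116.98$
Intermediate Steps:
$a{\left(h,z \right)} = h + z + h z$ ($a{\left(h,z \right)} = \left(h + z\right) + h z = h + z + h z$)
$- \frac{479}{491} + \frac{116}{a{\left(-1,15 \right)}} = - \frac{479}{491} + \frac{116}{-1 + 15 - 15} = \left(-479\right) \frac{1}{491} + \frac{116}{-1 + 15 - 15} = - \frac{479}{491} + \frac{116}{-1} = - \frac{479}{491} + 116 \left(-1\right) = - \frac{479}{491} - 116 = - \frac{57435}{491}$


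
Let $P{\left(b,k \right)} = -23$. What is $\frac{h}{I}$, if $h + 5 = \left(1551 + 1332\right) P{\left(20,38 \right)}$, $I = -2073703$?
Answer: $\frac{66314}{2073703} \approx 0.031979$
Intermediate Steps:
$h = -66314$ ($h = -5 + \left(1551 + 1332\right) \left(-23\right) = -5 + 2883 \left(-23\right) = -5 - 66309 = -66314$)
$\frac{h}{I} = - \frac{66314}{-2073703} = \left(-66314\right) \left(- \frac{1}{2073703}\right) = \frac{66314}{2073703}$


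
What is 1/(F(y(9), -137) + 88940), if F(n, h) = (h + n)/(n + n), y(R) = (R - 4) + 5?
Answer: 20/1778673 ≈ 1.1244e-5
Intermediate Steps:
y(R) = 1 + R (y(R) = (-4 + R) + 5 = 1 + R)
F(n, h) = (h + n)/(2*n) (F(n, h) = (h + n)/((2*n)) = (h + n)*(1/(2*n)) = (h + n)/(2*n))
1/(F(y(9), -137) + 88940) = 1/((-137 + (1 + 9))/(2*(1 + 9)) + 88940) = 1/((½)*(-137 + 10)/10 + 88940) = 1/((½)*(⅒)*(-127) + 88940) = 1/(-127/20 + 88940) = 1/(1778673/20) = 20/1778673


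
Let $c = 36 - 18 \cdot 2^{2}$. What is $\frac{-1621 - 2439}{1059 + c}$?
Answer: $- \frac{4060}{1023} \approx -3.9687$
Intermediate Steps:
$c = -36$ ($c = 36 - 72 = -36$)
$\frac{-1621 - 2439}{1059 + c} = \frac{-1621 - 2439}{1059 - 36} = - \frac{4060}{1023}$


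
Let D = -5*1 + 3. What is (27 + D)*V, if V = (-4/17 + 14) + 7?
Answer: 8825/17 ≈ 519.12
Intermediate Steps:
V = 353/17 (V = (-4*1/17 + 14) + 7 = (-4/17 + 14) + 7 = 234/17 + 7 = 353/17 ≈ 20.765)
D = -2 (D = -5 + 3 = -2)
(27 + D)*V = (27 - 2)*(353/17) = 25*(353/17) = 8825/17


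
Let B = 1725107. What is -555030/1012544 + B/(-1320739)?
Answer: -1239898254689/668653175008 ≈ -1.8543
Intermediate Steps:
-555030/1012544 + B/(-1320739) = -555030/1012544 + 1725107/(-1320739) = -555030*1/1012544 + 1725107*(-1/1320739) = -277515/506272 - 1725107/1320739 = -1239898254689/668653175008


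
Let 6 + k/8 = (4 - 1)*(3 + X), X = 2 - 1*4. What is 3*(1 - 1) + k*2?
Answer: -48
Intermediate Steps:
X = -2 (X = 2 - 4 = -2)
k = -24 (k = -48 + 8*((4 - 1)*(3 - 2)) = -48 + 8*(3*1) = -48 + 8*3 = -48 + 24 = -24)
3*(1 - 1) + k*2 = 3*(1 - 1) - 24*2 = 3*0 - 48 = 0 - 48 = -48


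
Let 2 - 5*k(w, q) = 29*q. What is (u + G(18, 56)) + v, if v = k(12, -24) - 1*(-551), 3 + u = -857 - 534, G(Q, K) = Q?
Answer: -3427/5 ≈ -685.40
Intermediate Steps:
k(w, q) = ⅖ - 29*q/5
u = -1394 (u = -3 + (-857 - 534) = -3 - 1391 = -1394)
v = 3453/5 (v = (⅖ - 29/5*(-24)) - 1*(-551) = (⅖ + 696/5) + 551 = 698/5 + 551 = 3453/5 ≈ 690.60)
(u + G(18, 56)) + v = (-1394 + 18) + 3453/5 = -1376 + 3453/5 = -3427/5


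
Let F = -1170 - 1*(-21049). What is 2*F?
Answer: 39758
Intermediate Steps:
F = 19879 (F = -1170 + 21049 = 19879)
2*F = 2*19879 = 39758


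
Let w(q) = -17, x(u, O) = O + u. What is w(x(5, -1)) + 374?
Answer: 357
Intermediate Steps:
w(x(5, -1)) + 374 = -17 + 374 = 357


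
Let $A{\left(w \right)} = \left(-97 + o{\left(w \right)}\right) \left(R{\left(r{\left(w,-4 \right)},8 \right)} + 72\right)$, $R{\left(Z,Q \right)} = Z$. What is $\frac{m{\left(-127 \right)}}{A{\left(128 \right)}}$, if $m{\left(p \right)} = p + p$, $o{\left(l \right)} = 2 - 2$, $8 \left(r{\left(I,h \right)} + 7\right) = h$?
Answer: $\frac{508}{12513} \approx 0.040598$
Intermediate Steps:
$r{\left(I,h \right)} = -7 + \frac{h}{8}$
$o{\left(l \right)} = 0$
$m{\left(p \right)} = 2 p$
$A{\left(w \right)} = - \frac{12513}{2}$ ($A{\left(w \right)} = \left(-97 + 0\right) \left(\left(-7 + \frac{1}{8} \left(-4\right)\right) + 72\right) = - 97 \left(\left(-7 - \frac{1}{2}\right) + 72\right) = - 97 \left(- \frac{15}{2} + 72\right) = \left(-97\right) \frac{129}{2} = - \frac{12513}{2}$)
$\frac{m{\left(-127 \right)}}{A{\left(128 \right)}} = \frac{2 \left(-127\right)}{- \frac{12513}{2}} = \left(-254\right) \left(- \frac{2}{12513}\right) = \frac{508}{12513}$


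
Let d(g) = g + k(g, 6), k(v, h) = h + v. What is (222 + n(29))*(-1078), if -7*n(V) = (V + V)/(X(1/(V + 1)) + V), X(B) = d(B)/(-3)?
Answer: -145063842/607 ≈ -2.3899e+5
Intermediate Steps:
d(g) = 6 + 2*g (d(g) = g + (6 + g) = 6 + 2*g)
X(B) = -2 - 2*B/3 (X(B) = (6 + 2*B)/(-3) = (6 + 2*B)*(-1/3) = -2 - 2*B/3)
n(V) = -2*V/(7*(-2 + V - 2/(3*(1 + V)))) (n(V) = -(V + V)/(7*((-2 - 2/(3*(V + 1))) + V)) = -2*V/(7*((-2 - 2/(3*(1 + V))) + V)) = -2*V/(7*(-2 + V - 2/(3*(1 + V)))))
(222 + n(29))*(-1078) = (222 + (6/7)*29*(-1 - 1*29)/(-8 - 3*29 + 3*29**2))*(-1078) = (222 + (6/7)*29*(-1 - 29)/(-8 - 87 + 3*841))*(-1078) = (222 + (6/7)*29*(-30)/(-8 - 87 + 2523))*(-1078) = (222 + (6/7)*29*(-30)/2428)*(-1078) = (222 + (6/7)*29*(1/2428)*(-30))*(-1078) = (222 - 1305/4249)*(-1078) = (941973/4249)*(-1078) = -145063842/607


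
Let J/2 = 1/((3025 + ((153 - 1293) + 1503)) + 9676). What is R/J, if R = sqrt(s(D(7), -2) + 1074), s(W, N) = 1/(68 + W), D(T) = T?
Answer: 6532*sqrt(241653)/15 ≈ 2.1407e+5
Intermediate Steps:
R = sqrt(241653)/15 (R = sqrt(1/(68 + 7) + 1074) = sqrt(1/75 + 1074) = sqrt(80551/75) = sqrt(241653)/15 ≈ 32.772)
J = 1/6532 (J = 2/((3025 + ((153 - 1293) + 1503)) + 9676) = 2/((3025 + (-1140 + 1503)) + 9676) = 2/((3025 + 363) + 9676) = 2/(3388 + 9676) = 2/13064 = 2*(1/13064) = 1/6532 ≈ 0.00015309)
R/J = (sqrt(241653)/15)/(1/6532) = (sqrt(241653)/15)*6532 = 6532*sqrt(241653)/15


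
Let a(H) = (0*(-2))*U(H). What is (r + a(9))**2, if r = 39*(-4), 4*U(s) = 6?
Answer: 24336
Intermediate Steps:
U(s) = 3/2 (U(s) = (1/4)*6 = 3/2)
r = -156
a(H) = 0 (a(H) = (0*(-2))*(3/2) = 0*(3/2) = 0)
(r + a(9))**2 = (-156 + 0)**2 = (-156)**2 = 24336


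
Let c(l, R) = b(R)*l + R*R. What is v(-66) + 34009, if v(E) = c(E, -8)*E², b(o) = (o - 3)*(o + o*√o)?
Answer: -24986855 - 50599296*I*√2 ≈ -2.4987e+7 - 7.1558e+7*I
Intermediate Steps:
b(o) = (-3 + o)*(o + o^(3/2))
c(l, R) = R² + l*(R² + R^(5/2) - 3*R - 3*R^(3/2)) (c(l, R) = (R² + R^(5/2) - 3*R - 3*R^(3/2))*l + R*R = l*(R² + R^(5/2) - 3*R - 3*R^(3/2)) + R² = R² + l*(R² + R^(5/2) - 3*R - 3*R^(3/2)))
v(E) = E²*(64 + E*(88 + 176*I*√2)) (v(E) = ((-8)² + E*((-8)² + (-8)^(5/2) - 3*(-8) - (-48)*I*√2))*E² = (64 + E*(64 + 128*I*√2 + 24 - (-48)*I*√2))*E² = (64 + E*(64 + 128*I*√2 + 24 + 48*I*√2))*E² = (64 + E*(88 + 176*I*√2))*E² = E²*(64 + E*(88 + 176*I*√2)))
v(-66) + 34009 = (-66)²*(64 + 88*(-66)*(1 + 2*I*√2)) + 34009 = 4356*(64 + (-5808 - 11616*I*√2)) + 34009 = 4356*(-5744 - 11616*I*√2) + 34009 = (-25020864 - 50599296*I*√2) + 34009 = -24986855 - 50599296*I*√2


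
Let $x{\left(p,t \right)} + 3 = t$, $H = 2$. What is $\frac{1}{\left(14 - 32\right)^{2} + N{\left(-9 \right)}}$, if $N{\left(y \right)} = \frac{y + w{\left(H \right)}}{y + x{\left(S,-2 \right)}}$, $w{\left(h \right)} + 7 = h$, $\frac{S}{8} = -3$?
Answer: $\frac{1}{325} \approx 0.0030769$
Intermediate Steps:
$S = -24$ ($S = 8 \left(-3\right) = -24$)
$x{\left(p,t \right)} = -3 + t$
$w{\left(h \right)} = -7 + h$
$N{\left(y \right)} = 1$ ($N{\left(y \right)} = \frac{y + \left(-7 + 2\right)}{y - 5} = \frac{y - 5}{y - 5} = \frac{-5 + y}{-5 + y} = 1$)
$\frac{1}{\left(14 - 32\right)^{2} + N{\left(-9 \right)}} = \frac{1}{\left(14 - 32\right)^{2} + 1} = \frac{1}{\left(-18\right)^{2} + 1} = \frac{1}{324 + 1} = \frac{1}{325}$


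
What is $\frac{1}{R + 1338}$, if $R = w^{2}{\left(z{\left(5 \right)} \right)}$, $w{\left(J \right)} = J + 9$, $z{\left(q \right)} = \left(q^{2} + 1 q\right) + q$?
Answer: $\frac{1}{3274} \approx 0.00030544$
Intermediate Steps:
$z{\left(q \right)} = q^{2} + 2 q$ ($z{\left(q \right)} = \left(q^{2} + q\right) + q = \left(q + q^{2}\right) + q = q^{2} + 2 q$)
$w{\left(J \right)} = 9 + J$
$R = 1936$ ($R = \left(9 + 5 \left(2 + 5\right)\right)^{2} = \left(9 + 5 \cdot 7\right)^{2} = \left(9 + 35\right)^{2} = 44^{2} = 1936$)
$\frac{1}{R + 1338} = \frac{1}{1936 + 1338} = \frac{1}{3274}$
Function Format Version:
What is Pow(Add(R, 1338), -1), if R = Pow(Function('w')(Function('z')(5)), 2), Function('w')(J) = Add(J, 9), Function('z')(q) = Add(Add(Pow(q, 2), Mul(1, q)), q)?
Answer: Rational(1, 3274) ≈ 0.00030544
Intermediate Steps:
Function('z')(q) = Add(Pow(q, 2), Mul(2, q)) (Function('z')(q) = Add(Add(Pow(q, 2), q), q) = Add(Add(q, Pow(q, 2)), q) = Add(Pow(q, 2), Mul(2, q)))
Function('w')(J) = Add(9, J)
R = 1936 (R = Pow(Add(9, Mul(5, Add(2, 5))), 2) = Pow(Add(9, Mul(5, 7)), 2) = Pow(Add(9, 35), 2) = Pow(44, 2) = 1936)
Pow(Add(R, 1338), -1) = Pow(Add(1936, 1338), -1) = Pow(3274, -1) = Rational(1, 3274)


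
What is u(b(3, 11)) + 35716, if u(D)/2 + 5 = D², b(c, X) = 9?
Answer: 35868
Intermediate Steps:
u(D) = -10 + 2*D²
u(b(3, 11)) + 35716 = (-10 + 2*9²) + 35716 = (-10 + 2*81) + 35716 = (-10 + 162) + 35716 = 152 + 35716 = 35868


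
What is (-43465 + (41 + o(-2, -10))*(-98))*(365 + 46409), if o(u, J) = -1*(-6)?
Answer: -2248472954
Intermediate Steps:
o(u, J) = 6
(-43465 + (41 + o(-2, -10))*(-98))*(365 + 46409) = (-43465 + (41 + 6)*(-98))*(365 + 46409) = (-43465 + 47*(-98))*46774 = (-43465 - 4606)*46774 = -48071*46774 = -2248472954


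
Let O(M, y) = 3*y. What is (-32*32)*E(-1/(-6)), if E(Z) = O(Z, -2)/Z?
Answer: 36864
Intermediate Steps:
E(Z) = -6/Z (E(Z) = (3*(-2))/Z = -6/Z)
(-32*32)*E(-1/(-6)) = (-32*32)*(-6/((-1/(-6)))) = -(-6144)/((-1*(-⅙))) = -(-6144)/⅙ = -(-6144)*6 = -1024*(-36) = 36864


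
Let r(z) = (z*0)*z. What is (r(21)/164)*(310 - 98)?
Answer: 0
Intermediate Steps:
r(z) = 0 (r(z) = 0*z = 0)
(r(21)/164)*(310 - 98) = (0/164)*(310 - 98) = (0*(1/164))*212 = 0*212 = 0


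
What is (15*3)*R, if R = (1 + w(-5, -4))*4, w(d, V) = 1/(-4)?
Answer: 135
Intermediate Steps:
w(d, V) = -1/4
R = 3 (R = (1 - 1/4)*4 = (3/4)*4 = 3)
(15*3)*R = (15*3)*3 = 45*3 = 135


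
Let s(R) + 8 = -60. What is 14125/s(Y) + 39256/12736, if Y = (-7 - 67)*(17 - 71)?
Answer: -5538331/27064 ≈ -204.64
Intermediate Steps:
Y = 3996 (Y = -74*(-54) = 3996)
s(R) = -68 (s(R) = -8 - 60 = -68)
14125/s(Y) + 39256/12736 = 14125/(-68) + 39256/12736 = 14125*(-1/68) + 39256*(1/12736) = -14125/68 + 4907/1592 = -5538331/27064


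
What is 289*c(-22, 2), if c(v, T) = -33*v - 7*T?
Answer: 205768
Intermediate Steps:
289*c(-22, 2) = 289*(-33*(-22) - 7*2) = 289*(726 - 14) = 289*712 = 205768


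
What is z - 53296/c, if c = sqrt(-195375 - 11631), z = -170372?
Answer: -170372 + 26648*I*sqrt(207006)/103503 ≈ -1.7037e+5 + 117.14*I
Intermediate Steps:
c = I*sqrt(207006) (c = sqrt(-207006) = I*sqrt(207006) ≈ 454.98*I)
z - 53296/c = -170372 - 53296*(-I*sqrt(207006)/207006) = -170372 - (-26648)*I*sqrt(207006)/103503 = -170372 + 26648*I*sqrt(207006)/103503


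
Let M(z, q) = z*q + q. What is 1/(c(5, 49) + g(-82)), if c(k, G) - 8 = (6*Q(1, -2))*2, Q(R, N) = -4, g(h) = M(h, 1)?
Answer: -1/121 ≈ -0.0082645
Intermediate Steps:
M(z, q) = q + q*z (M(z, q) = q*z + q = q + q*z)
g(h) = 1 + h (g(h) = 1*(1 + h) = 1 + h)
c(k, G) = -40 (c(k, G) = 8 + (6*(-4))*2 = 8 - 24*2 = 8 - 48 = -40)
1/(c(5, 49) + g(-82)) = 1/(-40 + (1 - 82)) = 1/(-40 - 81) = 1/(-121) = -1/121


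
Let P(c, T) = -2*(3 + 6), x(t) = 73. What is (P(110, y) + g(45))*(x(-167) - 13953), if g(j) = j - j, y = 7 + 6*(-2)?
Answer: 249840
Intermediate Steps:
y = -5 (y = 7 - 12 = -5)
P(c, T) = -18 (P(c, T) = -2*9 = -18)
g(j) = 0
(P(110, y) + g(45))*(x(-167) - 13953) = (-18 + 0)*(73 - 13953) = -18*(-13880) = 249840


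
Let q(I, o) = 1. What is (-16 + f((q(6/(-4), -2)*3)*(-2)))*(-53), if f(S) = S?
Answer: 1166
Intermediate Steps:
(-16 + f((q(6/(-4), -2)*3)*(-2)))*(-53) = (-16 + (1*3)*(-2))*(-53) = (-16 + 3*(-2))*(-53) = (-16 - 6)*(-53) = -22*(-53) = 1166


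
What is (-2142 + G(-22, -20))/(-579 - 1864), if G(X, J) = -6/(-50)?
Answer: 53547/61075 ≈ 0.87674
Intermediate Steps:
G(X, J) = 3/25 (G(X, J) = -6*(-1/50) = 3/25)
(-2142 + G(-22, -20))/(-579 - 1864) = (-2142 + 3/25)/(-579 - 1864) = -53547/25/(-2443) = -53547/25*(-1/2443) = 53547/61075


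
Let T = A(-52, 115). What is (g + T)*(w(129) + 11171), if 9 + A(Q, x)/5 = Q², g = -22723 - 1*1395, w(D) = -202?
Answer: -116743067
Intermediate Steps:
g = -24118 (g = -22723 - 1395 = -24118)
A(Q, x) = -45 + 5*Q²
T = 13475 (T = -45 + 5*(-52)² = -45 + 5*2704 = -45 + 13520 = 13475)
(g + T)*(w(129) + 11171) = (-24118 + 13475)*(-202 + 11171) = -10643*10969 = -116743067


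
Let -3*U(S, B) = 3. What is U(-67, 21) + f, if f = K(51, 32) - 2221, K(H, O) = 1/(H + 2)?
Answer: -117765/53 ≈ -2222.0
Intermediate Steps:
U(S, B) = -1 (U(S, B) = -⅓*3 = -1)
K(H, O) = 1/(2 + H)
f = -117712/53 (f = 1/(2 + 51) - 2221 = 1/53 - 2221 = -117712/53 ≈ -2221.0)
U(-67, 21) + f = -1 - 117712/53 = -117765/53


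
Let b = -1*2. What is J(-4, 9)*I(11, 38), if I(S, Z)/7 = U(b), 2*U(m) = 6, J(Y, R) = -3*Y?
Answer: 252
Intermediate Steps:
b = -2
U(m) = 3 (U(m) = (1/2)*6 = 3)
I(S, Z) = 21 (I(S, Z) = 7*3 = 21)
J(-4, 9)*I(11, 38) = -3*(-4)*21 = 12*21 = 252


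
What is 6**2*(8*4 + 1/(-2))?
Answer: 1134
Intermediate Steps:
6**2*(8*4 + 1/(-2)) = 36*(32 - 1/2) = 36*(63/2) = 1134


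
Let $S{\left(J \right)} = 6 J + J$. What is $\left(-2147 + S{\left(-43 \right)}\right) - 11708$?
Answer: $-14156$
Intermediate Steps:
$S{\left(J \right)} = 7 J$
$\left(-2147 + S{\left(-43 \right)}\right) - 11708 = \left(-2147 + 7 \left(-43\right)\right) - 11708 = \left(-2147 - 301\right) - 11708 = -2448 - 11708 = -14156$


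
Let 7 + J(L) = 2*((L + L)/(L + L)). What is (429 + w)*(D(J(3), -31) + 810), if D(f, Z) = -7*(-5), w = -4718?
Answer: -3624205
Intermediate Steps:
J(L) = -5 (J(L) = -7 + 2*((L + L)/(L + L)) = -7 + 2*((2*L)/((2*L))) = -7 + 2*((2*L)*(1/(2*L))) = -7 + 2*1 = -7 + 2 = -5)
D(f, Z) = 35
(429 + w)*(D(J(3), -31) + 810) = (429 - 4718)*(35 + 810) = -4289*845 = -3624205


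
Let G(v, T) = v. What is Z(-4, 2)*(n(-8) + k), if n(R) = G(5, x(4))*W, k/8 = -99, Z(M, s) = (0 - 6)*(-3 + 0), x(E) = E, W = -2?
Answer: -14436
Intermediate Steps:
Z(M, s) = 18 (Z(M, s) = -6*(-3) = 18)
k = -792 (k = 8*(-99) = -792)
n(R) = -10 (n(R) = 5*(-2) = -10)
Z(-4, 2)*(n(-8) + k) = 18*(-10 - 792) = 18*(-802) = -14436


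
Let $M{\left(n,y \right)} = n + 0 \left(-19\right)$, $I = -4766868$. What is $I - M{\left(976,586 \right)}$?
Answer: $-4767844$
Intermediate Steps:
$M{\left(n,y \right)} = n$ ($M{\left(n,y \right)} = n + 0 = n$)
$I - M{\left(976,586 \right)} = -4766868 - 976 = -4767844$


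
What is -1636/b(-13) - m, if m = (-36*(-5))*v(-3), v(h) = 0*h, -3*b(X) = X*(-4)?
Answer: 1227/13 ≈ 94.385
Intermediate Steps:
b(X) = 4*X/3 (b(X) = -X*(-4)/3 = -(-4)*X/3 = 4*X/3)
v(h) = 0
m = 0 (m = -36*(-5)*0 = -12*(-15)*0 = 180*0 = 0)
-1636/b(-13) - m = -1636/((4/3)*(-13)) - 1*0 = -1636/(-52/3) + 0 = -1636*(-3/52) + 0 = 1227/13 + 0 = 1227/13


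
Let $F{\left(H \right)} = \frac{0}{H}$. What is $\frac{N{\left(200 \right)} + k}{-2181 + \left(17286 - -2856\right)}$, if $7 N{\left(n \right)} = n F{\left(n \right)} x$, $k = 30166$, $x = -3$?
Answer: $\frac{30166}{17961} \approx 1.6795$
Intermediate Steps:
$F{\left(H \right)} = 0$
$N{\left(n \right)} = 0$ ($N{\left(n \right)} = \frac{n 0 \left(-3\right)}{7} = \frac{0 \left(-3\right)}{7} = \frac{1}{7} \cdot 0 = 0$)
$\frac{N{\left(200 \right)} + k}{-2181 + \left(17286 - -2856\right)} = \frac{0 + 30166}{-2181 + \left(17286 - -2856\right)} = \frac{30166}{-2181 + \left(17286 + 2856\right)} = \frac{30166}{-2181 + 20142} = \frac{30166}{17961}$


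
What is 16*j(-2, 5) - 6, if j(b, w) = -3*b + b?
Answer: 58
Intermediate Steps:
j(b, w) = -2*b
16*j(-2, 5) - 6 = 16*(-2*(-2)) - 6 = 16*4 - 6 = 64 - 6 = 58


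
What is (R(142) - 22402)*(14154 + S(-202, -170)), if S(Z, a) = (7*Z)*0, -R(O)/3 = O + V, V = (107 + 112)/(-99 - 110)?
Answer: -67520170830/209 ≈ -3.2306e+8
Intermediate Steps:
V = -219/209 (V = 219/(-209) = 219*(-1/209) = -219/209 ≈ -1.0478)
R(O) = 657/209 - 3*O (R(O) = -3*(O - 219/209) = -3*(-219/209 + O) = 657/209 - 3*O)
S(Z, a) = 0
(R(142) - 22402)*(14154 + S(-202, -170)) = ((657/209 - 3*142) - 22402)*(14154 + 0) = ((657/209 - 426) - 22402)*14154 = (-88377/209 - 22402)*14154 = -4770395/209*14154 = -67520170830/209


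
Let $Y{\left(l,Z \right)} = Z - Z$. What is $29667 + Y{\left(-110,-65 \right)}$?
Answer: $29667$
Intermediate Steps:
$Y{\left(l,Z \right)} = 0$
$29667 + Y{\left(-110,-65 \right)} = 29667 + 0 = 29667$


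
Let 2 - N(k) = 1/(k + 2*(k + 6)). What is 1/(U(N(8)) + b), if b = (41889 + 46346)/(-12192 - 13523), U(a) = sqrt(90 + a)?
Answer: 466758108/10909491245 + 158702694*sqrt(3311)/76366438715 ≈ 0.16237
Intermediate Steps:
N(k) = 2 - 1/(12 + 3*k) (N(k) = 2 - 1/(k + 2*(k + 6)) = 2 - 1/(k + 2*(6 + k)) = 2 - 1/(k + (12 + 2*k)) = 2 - 1/(12 + 3*k))
b = -17647/5143 (b = 88235/(-25715) = 88235*(-1/25715) = -17647/5143 ≈ -3.4313)
1/(U(N(8)) + b) = 1/(sqrt(90 + (23 + 6*8)/(3*(4 + 8))) - 17647/5143) = 1/(sqrt(90 + (1/3)*(23 + 48)/12) - 17647/5143) = 1/(sqrt(90 + (1/3)*(1/12)*71) - 17647/5143) = 1/(sqrt(90 + 71/36) - 17647/5143) = 1/(sqrt(3311/36) - 17647/5143) = 1/(sqrt(3311)/6 - 17647/5143) = 1/(-17647/5143 + sqrt(3311)/6)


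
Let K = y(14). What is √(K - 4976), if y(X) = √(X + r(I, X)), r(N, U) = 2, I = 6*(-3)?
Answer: 2*I*√1243 ≈ 70.512*I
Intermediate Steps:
I = -18
y(X) = √(2 + X) (y(X) = √(X + 2) = √(2 + X))
K = 4 (K = √(2 + 14) = √16 = 4)
√(K - 4976) = √(4 - 4976) = √(-4972) = 2*I*√1243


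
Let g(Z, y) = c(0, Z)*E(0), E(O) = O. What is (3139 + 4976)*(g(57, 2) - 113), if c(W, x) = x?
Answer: -916995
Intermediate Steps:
g(Z, y) = 0 (g(Z, y) = Z*0 = 0)
(3139 + 4976)*(g(57, 2) - 113) = (3139 + 4976)*(0 - 113) = 8115*(-113) = -916995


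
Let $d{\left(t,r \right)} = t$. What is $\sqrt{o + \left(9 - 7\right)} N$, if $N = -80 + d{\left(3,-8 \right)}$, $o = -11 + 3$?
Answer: $- 77 i \sqrt{6} \approx - 188.61 i$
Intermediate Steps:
$o = -8$
$N = -77$ ($N = -80 + 3 = -77$)
$\sqrt{o + \left(9 - 7\right)} N = \sqrt{-8 + \left(9 - 7\right)} \left(-77\right) = \sqrt{-8 + 2} \left(-77\right) = \sqrt{-6} \left(-77\right) = i \sqrt{6} \left(-77\right) = - 77 i \sqrt{6}$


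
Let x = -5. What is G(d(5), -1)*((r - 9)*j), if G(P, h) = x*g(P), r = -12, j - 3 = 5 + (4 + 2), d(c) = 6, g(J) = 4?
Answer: 5880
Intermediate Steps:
j = 14 (j = 3 + (5 + (4 + 2)) = 3 + (5 + 6) = 3 + 11 = 14)
G(P, h) = -20 (G(P, h) = -5*4 = -20)
G(d(5), -1)*((r - 9)*j) = -20*(-12 - 9)*14 = -(-420)*14 = -20*(-294) = 5880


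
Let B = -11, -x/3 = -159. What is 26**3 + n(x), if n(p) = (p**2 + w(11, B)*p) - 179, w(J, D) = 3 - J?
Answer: 241110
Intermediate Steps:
x = 477 (x = -3*(-159) = 477)
n(p) = -179 + p**2 - 8*p (n(p) = (p**2 + (3 - 1*11)*p) - 179 = (p**2 + (3 - 11)*p) - 179 = (p**2 - 8*p) - 179 = -179 + p**2 - 8*p)
26**3 + n(x) = 26**3 + (-179 + 477**2 - 8*477) = 17576 + (-179 + 227529 - 3816) = 17576 + 223534 = 241110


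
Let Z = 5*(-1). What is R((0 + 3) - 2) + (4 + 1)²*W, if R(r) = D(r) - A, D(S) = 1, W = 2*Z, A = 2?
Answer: -251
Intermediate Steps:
Z = -5
W = -10 (W = 2*(-5) = -10)
R(r) = -1 (R(r) = 1 - 1*2 = 1 - 2 = -1)
R((0 + 3) - 2) + (4 + 1)²*W = -1 + (4 + 1)²*(-10) = -1 + 5²*(-10) = -1 + 25*(-10) = -1 - 250 = -251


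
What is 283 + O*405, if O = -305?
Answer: -123242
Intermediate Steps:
283 + O*405 = 283 - 305*405 = 283 - 123525 = -123242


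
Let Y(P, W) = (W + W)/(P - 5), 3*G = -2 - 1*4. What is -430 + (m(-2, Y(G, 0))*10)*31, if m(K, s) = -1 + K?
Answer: -1360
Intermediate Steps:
G = -2 (G = (-2 - 1*4)/3 = (-2 - 4)/3 = (⅓)*(-6) = -2)
Y(P, W) = 2*W/(-5 + P) (Y(P, W) = (2*W)/(-5 + P) = 2*W/(-5 + P))
-430 + (m(-2, Y(G, 0))*10)*31 = -430 + ((-1 - 2)*10)*31 = -430 - 3*10*31 = -430 - 30*31 = -430 - 930 = -1360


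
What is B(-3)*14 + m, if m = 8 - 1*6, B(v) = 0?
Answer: 2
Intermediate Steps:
m = 2 (m = 8 - 6 = 2)
B(-3)*14 + m = 0*14 + 2 = 0 + 2 = 2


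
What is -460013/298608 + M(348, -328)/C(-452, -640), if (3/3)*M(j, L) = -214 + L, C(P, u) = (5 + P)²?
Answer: -30692194351/19888188624 ≈ -1.5432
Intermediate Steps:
M(j, L) = -214 + L
-460013/298608 + M(348, -328)/C(-452, -640) = -460013/298608 + (-214 - 328)/((5 - 452)²) = -460013*1/298608 - 542/((-447)²) = -460013/298608 - 542/199809 = -30692194351/19888188624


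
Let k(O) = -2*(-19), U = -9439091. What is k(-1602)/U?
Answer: -38/9439091 ≈ -4.0258e-6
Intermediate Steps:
k(O) = 38
k(-1602)/U = 38/(-9439091) = 38*(-1/9439091) = -38/9439091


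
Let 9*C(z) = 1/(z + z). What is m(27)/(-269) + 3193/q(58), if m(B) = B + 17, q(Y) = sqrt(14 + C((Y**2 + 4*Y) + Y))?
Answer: -44/269 + 57474*sqrt(186924227)/920809 ≈ 853.20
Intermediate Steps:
C(z) = 1/(18*z) (C(z) = 1/(9*(z + z)) = 1/(9*((2*z))) = (1/(2*z))/9 = 1/(18*z))
q(Y) = sqrt(14 + 1/(18*(Y**2 + 5*Y))) (q(Y) = sqrt(14 + 1/(18*((Y**2 + 4*Y) + Y))) = sqrt(14 + 1/(18*(Y**2 + 5*Y))))
m(B) = 17 + B
m(27)/(-269) + 3193/q(58) = (17 + 27)/(-269) + 3193/((sqrt(504 + 2/(58*(5 + 58)))/6)) = 44*(-1/269) + 3193/((sqrt(504 + 2*(1/58)/63)/6)) = -44/269 + 3193/((sqrt(504 + 2*(1/58)*(1/63))/6)) = -44/269 + 3193/((sqrt(504 + 1/1827)/6)) = -44/269 + 3193/((sqrt(920809/1827)/6)) = -44/269 + 3193/(((sqrt(186924227)/609)/6)) = -44/269 + 3193/((sqrt(186924227)/3654)) = -44/269 + 3193*(18*sqrt(186924227)/920809) = -44/269 + 57474*sqrt(186924227)/920809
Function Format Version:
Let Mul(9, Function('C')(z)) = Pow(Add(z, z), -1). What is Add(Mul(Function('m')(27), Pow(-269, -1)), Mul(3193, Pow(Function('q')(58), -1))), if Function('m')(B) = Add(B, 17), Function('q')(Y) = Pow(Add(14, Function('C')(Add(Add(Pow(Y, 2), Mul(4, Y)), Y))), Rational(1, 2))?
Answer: Add(Rational(-44, 269), Mul(Rational(57474, 920809), Pow(186924227, Rational(1, 2)))) ≈ 853.20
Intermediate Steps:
Function('C')(z) = Mul(Rational(1, 18), Pow(z, -1)) (Function('C')(z) = Mul(Rational(1, 9), Pow(Add(z, z), -1)) = Mul(Rational(1, 9), Pow(Mul(2, z), -1)) = Mul(Rational(1, 9), Mul(Rational(1, 2), Pow(z, -1))) = Mul(Rational(1, 18), Pow(z, -1)))
Function('q')(Y) = Pow(Add(14, Mul(Rational(1, 18), Pow(Add(Pow(Y, 2), Mul(5, Y)), -1))), Rational(1, 2)) (Function('q')(Y) = Pow(Add(14, Mul(Rational(1, 18), Pow(Add(Add(Pow(Y, 2), Mul(4, Y)), Y), -1))), Rational(1, 2)) = Pow(Add(14, Mul(Rational(1, 18), Pow(Add(Pow(Y, 2), Mul(5, Y)), -1))), Rational(1, 2)))
Function('m')(B) = Add(17, B)
Add(Mul(Function('m')(27), Pow(-269, -1)), Mul(3193, Pow(Function('q')(58), -1))) = Add(Mul(Add(17, 27), Pow(-269, -1)), Mul(3193, Pow(Mul(Rational(1, 6), Pow(Add(504, Mul(2, Pow(58, -1), Pow(Add(5, 58), -1))), Rational(1, 2))), -1))) = Add(Mul(44, Rational(-1, 269)), Mul(3193, Pow(Mul(Rational(1, 6), Pow(Add(504, Mul(2, Rational(1, 58), Pow(63, -1))), Rational(1, 2))), -1))) = Add(Rational(-44, 269), Mul(3193, Pow(Mul(Rational(1, 6), Pow(Add(504, Mul(2, Rational(1, 58), Rational(1, 63))), Rational(1, 2))), -1))) = Add(Rational(-44, 269), Mul(3193, Pow(Mul(Rational(1, 6), Pow(Add(504, Rational(1, 1827)), Rational(1, 2))), -1))) = Add(Rational(-44, 269), Mul(3193, Pow(Mul(Rational(1, 6), Pow(Rational(920809, 1827), Rational(1, 2))), -1))) = Add(Rational(-44, 269), Mul(3193, Pow(Mul(Rational(1, 6), Mul(Rational(1, 609), Pow(186924227, Rational(1, 2)))), -1))) = Add(Rational(-44, 269), Mul(3193, Pow(Mul(Rational(1, 3654), Pow(186924227, Rational(1, 2))), -1))) = Add(Rational(-44, 269), Mul(3193, Mul(Rational(18, 920809), Pow(186924227, Rational(1, 2))))) = Add(Rational(-44, 269), Mul(Rational(57474, 920809), Pow(186924227, Rational(1, 2))))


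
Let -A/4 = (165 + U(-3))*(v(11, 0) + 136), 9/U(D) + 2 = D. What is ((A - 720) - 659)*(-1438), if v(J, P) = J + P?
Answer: 699878914/5 ≈ 1.3998e+8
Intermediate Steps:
U(D) = 9/(-2 + D)
A = -479808/5 (A = -4*(165 + 9/(-2 - 3))*((11 + 0) + 136) = -4*(165 + 9/(-5))*(11 + 136) = -4*(165 + 9*(-⅕))*147 = -4*(165 - 9/5)*147 = -3264*147/5 = -4*119952/5 = -479808/5 ≈ -95962.)
((A - 720) - 659)*(-1438) = ((-479808/5 - 720) - 659)*(-1438) = (-483408/5 - 659)*(-1438) = -486703/5*(-1438) = 699878914/5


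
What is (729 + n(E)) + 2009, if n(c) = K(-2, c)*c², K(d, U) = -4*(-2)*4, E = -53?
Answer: 92626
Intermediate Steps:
K(d, U) = 32 (K(d, U) = 8*4 = 32)
n(c) = 32*c²
(729 + n(E)) + 2009 = (729 + 32*(-53)²) + 2009 = (729 + 32*2809) + 2009 = (729 + 89888) + 2009 = 90617 + 2009 = 92626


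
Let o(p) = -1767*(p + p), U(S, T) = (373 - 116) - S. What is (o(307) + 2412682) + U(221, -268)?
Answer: 1327780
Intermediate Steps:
U(S, T) = 257 - S
o(p) = -3534*p
(o(307) + 2412682) + U(221, -268) = (-3534*307 + 2412682) + (257 - 1*221) = (-1084938 + 2412682) + (257 - 221) = 1327744 + 36 = 1327780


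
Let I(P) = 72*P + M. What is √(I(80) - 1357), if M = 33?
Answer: 2*√1109 ≈ 66.603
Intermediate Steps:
I(P) = 33 + 72*P (I(P) = 72*P + 33 = 33 + 72*P)
√(I(80) - 1357) = √((33 + 72*80) - 1357) = √((33 + 5760) - 1357) = √(5793 - 1357) = √4436 = 2*√1109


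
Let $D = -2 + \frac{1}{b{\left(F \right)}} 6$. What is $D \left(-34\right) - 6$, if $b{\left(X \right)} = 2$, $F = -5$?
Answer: $-40$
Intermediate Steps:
$D = 1$ ($D = -2 + \frac{1}{2} \cdot 6 = -2 + 3 = 1$)
$D \left(-34\right) - 6 = 1 \left(-34\right) - 6 = -34 - 6 = -40$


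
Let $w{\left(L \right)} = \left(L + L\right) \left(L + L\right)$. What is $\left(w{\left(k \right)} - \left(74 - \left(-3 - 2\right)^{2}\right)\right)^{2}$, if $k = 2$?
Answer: $1089$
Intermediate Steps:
$w{\left(L \right)} = 4 L^{2}$ ($w{\left(L \right)} = 2 L 2 L = 4 L^{2}$)
$\left(w{\left(k \right)} - \left(74 - \left(-3 - 2\right)^{2}\right)\right)^{2} = \left(4 \cdot 2^{2} - \left(74 - \left(-3 - 2\right)^{2}\right)\right)^{2} = \left(4 \cdot 4 - \left(74 - \left(-5\right)^{2}\right)\right)^{2} = \left(16 + \left(25 - 74\right)\right)^{2} = \left(16 - 49\right)^{2} = \left(-33\right)^{2} = 1089$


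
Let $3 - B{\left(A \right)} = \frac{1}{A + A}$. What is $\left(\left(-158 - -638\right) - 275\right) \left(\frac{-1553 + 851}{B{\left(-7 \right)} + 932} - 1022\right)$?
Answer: $- \frac{211131550}{1007} \approx -2.0966 \cdot 10^{5}$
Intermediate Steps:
$B{\left(A \right)} = 3 - \frac{1}{2 A}$ ($B{\left(A \right)} = 3 - \frac{1}{A + A} = 3 - \frac{1}{2 A}$)
$\left(\left(-158 - -638\right) - 275\right) \left(\frac{-1553 + 851}{B{\left(-7 \right)} + 932} - 1022\right) = \left(\left(-158 - -638\right) - 275\right) \left(\frac{-1553 + 851}{\left(3 - \frac{1}{2 \left(-7\right)}\right) + 932} - 1022\right) = \left(\left(-158 + 638\right) - 275\right) \left(- \frac{702}{\left(3 - - \frac{1}{14}\right) + 932} - 1022\right) = \left(480 - 275\right) \left(- \frac{702}{\left(3 + \frac{1}{14}\right) + 932} - 1022\right) = 205 \left(- \frac{702}{\frac{43}{14} + 932} - 1022\right) = 205 \left(- \frac{702}{\frac{13091}{14}} - 1022\right) = 205 \left(\left(-702\right) \frac{14}{13091} - 1022\right) = 205 \left(- \frac{756}{1007} - 1022\right) = 205 \left(- \frac{1029910}{1007}\right) = - \frac{211131550}{1007}$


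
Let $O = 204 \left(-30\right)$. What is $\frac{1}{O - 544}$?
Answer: $- \frac{1}{6664} \approx -0.00015006$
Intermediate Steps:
$O = -6120$
$\frac{1}{O - 544} = \frac{1}{-6120 - 544} = \frac{1}{-6664} = - \frac{1}{6664}$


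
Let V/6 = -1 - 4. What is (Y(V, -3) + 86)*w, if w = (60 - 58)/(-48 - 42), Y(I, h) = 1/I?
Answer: -2579/1350 ≈ -1.9104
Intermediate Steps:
V = -30 (V = 6*(-1 - 4) = 6*(-5) = -30)
w = -1/45 (w = 2/(-90) = 2*(-1/90) = -1/45 ≈ -0.022222)
(Y(V, -3) + 86)*w = (1/(-30) + 86)*(-1/45) = (-1/30 + 86)*(-1/45) = (2579/30)*(-1/45) = -2579/1350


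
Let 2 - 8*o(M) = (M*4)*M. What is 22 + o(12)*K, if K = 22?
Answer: -3113/2 ≈ -1556.5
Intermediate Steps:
o(M) = 1/4 - M**2/2 (o(M) = 1/4 - M*4*M/8 = 1/4 - 4*M*M/8 = 1/4 - M**2/2)
22 + o(12)*K = 22 + (1/4 - 1/2*12**2)*22 = 22 + (1/4 - 1/2*144)*22 = 22 + (1/4 - 72)*22 = 22 - 287/4*22 = 22 - 3157/2 = -3113/2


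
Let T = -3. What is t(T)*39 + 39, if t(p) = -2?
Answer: -39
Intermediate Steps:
t(T)*39 + 39 = -2*39 + 39 = -78 + 39 = -39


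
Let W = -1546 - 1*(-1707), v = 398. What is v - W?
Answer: 237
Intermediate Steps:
W = 161 (W = -1546 + 1707 = 161)
v - W = 398 - 1*161 = 398 - 161 = 237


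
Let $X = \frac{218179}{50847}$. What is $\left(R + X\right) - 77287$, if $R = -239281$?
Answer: $- \frac{16096314917}{50847} \approx -3.1656 \cdot 10^{5}$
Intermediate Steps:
$X = \frac{218179}{50847}$ ($X = 218179 \cdot \frac{1}{50847} = \frac{218179}{50847} \approx 4.2909$)
$\left(R + X\right) - 77287 = \left(-239281 + \frac{218179}{50847}\right) - 77287 = - \frac{12166502828}{50847} - 77287 = - \frac{16096314917}{50847}$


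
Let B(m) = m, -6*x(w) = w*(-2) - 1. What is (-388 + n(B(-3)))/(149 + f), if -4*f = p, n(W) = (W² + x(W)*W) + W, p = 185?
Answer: -506/137 ≈ -3.6934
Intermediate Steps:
x(w) = ⅙ + w/3 (x(w) = -(w*(-2) - 1)/6 = -(-2*w - 1)/6 = -(-1 - 2*w)/6 = ⅙ + w/3)
n(W) = W + W² + W*(⅙ + W/3) (n(W) = (W² + (⅙ + W/3)*W) + W = (W² + W*(⅙ + W/3)) + W = W + W² + W*(⅙ + W/3))
f = -185/4 (f = -¼*185 = -185/4 ≈ -46.250)
(-388 + n(B(-3)))/(149 + f) = (-388 + (⅙)*(-3)*(7 + 8*(-3)))/(149 - 185/4) = (-388 + (⅙)*(-3)*(7 - 24))/(411/4) = (-388 + (⅙)*(-3)*(-17))*(4/411) = (-388 + 17/2)*(4/411) = -759/2*4/411 = -506/137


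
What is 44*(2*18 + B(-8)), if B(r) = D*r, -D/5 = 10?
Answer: 19184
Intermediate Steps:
D = -50 (D = -5*10 = -50)
B(r) = -50*r
44*(2*18 + B(-8)) = 44*(2*18 - 50*(-8)) = 44*(36 + 400) = 44*436 = 19184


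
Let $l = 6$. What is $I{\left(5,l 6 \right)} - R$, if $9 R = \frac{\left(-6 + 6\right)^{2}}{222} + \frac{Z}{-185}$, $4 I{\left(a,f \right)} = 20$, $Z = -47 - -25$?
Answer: $\frac{8303}{1665} \approx 4.9868$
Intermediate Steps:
$Z = -22$ ($Z = -47 + 25 = -22$)
$I{\left(a,f \right)} = 5$ ($I{\left(a,f \right)} = \frac{1}{4} \cdot 20 = 5$)
$R = \frac{22}{1665}$ ($R = \frac{\frac{\left(-6 + 6\right)^{2}}{222} - \frac{22}{-185}}{9} = \frac{0^{2} \cdot \frac{1}{222} - - \frac{22}{185}}{9} = \frac{0 \cdot \frac{1}{222} + \frac{22}{185}}{9} = \frac{0 + \frac{22}{185}}{9} = \frac{1}{9} \cdot \frac{22}{185} = \frac{22}{1665} \approx 0.013213$)
$I{\left(5,l 6 \right)} - R = 5 - \frac{22}{1665} = \frac{8303}{1665}$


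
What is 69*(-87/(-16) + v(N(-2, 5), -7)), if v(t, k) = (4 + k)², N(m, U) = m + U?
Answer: 15939/16 ≈ 996.19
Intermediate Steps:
N(m, U) = U + m
69*(-87/(-16) + v(N(-2, 5), -7)) = 69*(-87/(-16) + (4 - 7)²) = 69*(-87*(-1/16) + (-3)²) = 69*(87/16 + 9) = 69*(231/16) = 15939/16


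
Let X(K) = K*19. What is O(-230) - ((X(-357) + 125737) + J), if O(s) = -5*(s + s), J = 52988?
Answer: -169642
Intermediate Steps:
X(K) = 19*K
O(s) = -10*s
O(-230) - ((X(-357) + 125737) + J) = -10*(-230) - ((19*(-357) + 125737) + 52988) = 2300 - ((-6783 + 125737) + 52988) = 2300 - (118954 + 52988) = 2300 - 1*171942 = 2300 - 171942 = -169642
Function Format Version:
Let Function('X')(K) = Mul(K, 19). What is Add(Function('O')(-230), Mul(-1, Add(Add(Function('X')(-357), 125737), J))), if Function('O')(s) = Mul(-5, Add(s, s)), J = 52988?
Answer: -169642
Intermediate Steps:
Function('X')(K) = Mul(19, K)
Function('O')(s) = Mul(-10, s) (Function('O')(s) = Mul(-5, Mul(2, s)) = Mul(-10, s))
Add(Function('O')(-230), Mul(-1, Add(Add(Function('X')(-357), 125737), J))) = Add(Mul(-10, -230), Mul(-1, Add(Add(Mul(19, -357), 125737), 52988))) = Add(2300, Mul(-1, Add(Add(-6783, 125737), 52988))) = Add(2300, Mul(-1, Add(118954, 52988))) = Add(2300, Mul(-1, 171942)) = Add(2300, -171942) = -169642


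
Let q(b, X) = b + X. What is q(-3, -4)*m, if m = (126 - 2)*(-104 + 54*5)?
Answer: -144088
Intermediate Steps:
q(b, X) = X + b
m = 20584 (m = 124*(-104 + 270) = 124*166 = 20584)
q(-3, -4)*m = (-4 - 3)*20584 = -7*20584 = -144088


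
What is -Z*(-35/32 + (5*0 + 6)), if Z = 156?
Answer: -6123/8 ≈ -765.38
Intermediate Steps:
-Z*(-35/32 + (5*0 + 6)) = -156*(-35/32 + (5*0 + 6)) = -156*(-35*1/32 + (0 + 6)) = -156*(-35/32 + 6) = -156*157/32 = -1*6123/8 = -6123/8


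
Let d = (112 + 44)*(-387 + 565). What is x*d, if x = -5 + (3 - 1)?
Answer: -83304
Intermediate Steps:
x = -3 (x = -5 + 2 = -3)
d = 27768 (d = 156*178 = 27768)
x*d = -3*27768 = -83304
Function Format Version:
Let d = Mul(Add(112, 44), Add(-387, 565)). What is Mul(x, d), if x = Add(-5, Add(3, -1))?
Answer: -83304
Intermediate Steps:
x = -3 (x = Add(-5, 2) = -3)
d = 27768 (d = Mul(156, 178) = 27768)
Mul(x, d) = Mul(-3, 27768) = -83304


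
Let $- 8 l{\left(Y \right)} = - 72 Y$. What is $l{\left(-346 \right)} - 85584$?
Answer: $-88698$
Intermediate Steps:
$l{\left(Y \right)} = 9 Y$ ($l{\left(Y \right)} = - \frac{\left(-72\right) Y}{8} = 9 Y$)
$l{\left(-346 \right)} - 85584 = 9 \left(-346\right) - 85584 = -3114 - 85584 = -88698$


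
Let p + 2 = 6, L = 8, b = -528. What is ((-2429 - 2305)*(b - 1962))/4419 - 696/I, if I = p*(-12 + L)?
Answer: 2662197/982 ≈ 2711.0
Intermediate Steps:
p = 4 (p = -2 + 6 = 4)
I = -16 (I = 4*(-12 + 8) = 4*(-4) = -16)
((-2429 - 2305)*(b - 1962))/4419 - 696/I = ((-2429 - 2305)*(-528 - 1962))/4419 - 696/(-16) = -4734*(-2490)*(1/4419) - 696*(-1/16) = 11787660*(1/4419) + 87/2 = 1309740/491 + 87/2 = 2662197/982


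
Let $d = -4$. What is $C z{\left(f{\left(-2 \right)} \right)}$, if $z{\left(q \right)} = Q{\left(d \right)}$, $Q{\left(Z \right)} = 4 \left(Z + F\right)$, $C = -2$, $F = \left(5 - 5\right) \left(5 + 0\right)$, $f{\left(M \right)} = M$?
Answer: $32$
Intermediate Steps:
$F = 0$ ($F = 0 \cdot 5 = 0$)
$Q{\left(Z \right)} = 4 Z$ ($Q{\left(Z \right)} = 4 \left(Z + 0\right) = 4 Z$)
$z{\left(q \right)} = -16$ ($z{\left(q \right)} = 4 \left(-4\right) = -16$)
$C z{\left(f{\left(-2 \right)} \right)} = \left(-2\right) \left(-16\right) = 32$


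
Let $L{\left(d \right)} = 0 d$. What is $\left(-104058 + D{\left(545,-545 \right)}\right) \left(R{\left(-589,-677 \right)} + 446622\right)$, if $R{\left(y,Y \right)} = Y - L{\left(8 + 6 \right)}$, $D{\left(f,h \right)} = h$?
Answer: $-46647184835$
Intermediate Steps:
$L{\left(d \right)} = 0$
$R{\left(y,Y \right)} = Y$ ($R{\left(y,Y \right)} = Y - 0 = Y + 0 = Y$)
$\left(-104058 + D{\left(545,-545 \right)}\right) \left(R{\left(-589,-677 \right)} + 446622\right) = \left(-104058 - 545\right) \left(-677 + 446622\right) = \left(-104603\right) 445945 = -46647184835$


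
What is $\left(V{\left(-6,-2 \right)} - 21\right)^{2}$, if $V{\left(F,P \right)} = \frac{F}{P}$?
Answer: $324$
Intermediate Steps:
$\left(V{\left(-6,-2 \right)} - 21\right)^{2} = \left(- \frac{6}{-2} - 21\right)^{2} = \left(\left(-6\right) \left(- \frac{1}{2}\right) - 21\right)^{2} = \left(3 - 21\right)^{2} = \left(-18\right)^{2} = 324$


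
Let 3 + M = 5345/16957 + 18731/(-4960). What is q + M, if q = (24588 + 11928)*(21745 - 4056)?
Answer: 1752489718864863/2713120 ≈ 6.4593e+8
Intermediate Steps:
M = -17530017/2713120 (M = -3 + (5345/16957 + 18731/(-4960)) = -3 + (5345*(1/16957) + 18731*(-1/4960)) = -3 + (5345/16957 - 18731/4960) = -3 - 9390657/2713120 = -17530017/2713120 ≈ -6.4612)
q = 645931524 (q = 36516*17689 = 645931524)
q + M = 645931524 - 17530017/2713120 = 1752489718864863/2713120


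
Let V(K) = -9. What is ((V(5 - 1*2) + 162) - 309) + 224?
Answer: 68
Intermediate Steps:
((V(5 - 1*2) + 162) - 309) + 224 = ((-9 + 162) - 309) + 224 = (153 - 309) + 224 = -156 + 224 = 68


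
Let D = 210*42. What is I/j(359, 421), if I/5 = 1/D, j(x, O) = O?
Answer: 1/742644 ≈ 1.3465e-6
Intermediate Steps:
D = 8820
I = 1/1764 (I = 5/8820 = 5*(1/8820) = 1/1764 ≈ 0.00056689)
I/j(359, 421) = (1/1764)/421 = (1/1764)*(1/421) = 1/742644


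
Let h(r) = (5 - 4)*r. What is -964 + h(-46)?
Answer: -1010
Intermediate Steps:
h(r) = r (h(r) = 1*r = r)
-964 + h(-46) = -964 - 46 = -1010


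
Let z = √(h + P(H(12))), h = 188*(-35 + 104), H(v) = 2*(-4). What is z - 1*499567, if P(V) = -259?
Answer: -499567 + √12713 ≈ -4.9945e+5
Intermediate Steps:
H(v) = -8
h = 12972 (h = 188*69 = 12972)
z = √12713 (z = √(12972 - 259) = √12713 ≈ 112.75)
z - 1*499567 = √12713 - 1*499567 = √12713 - 499567 = -499567 + √12713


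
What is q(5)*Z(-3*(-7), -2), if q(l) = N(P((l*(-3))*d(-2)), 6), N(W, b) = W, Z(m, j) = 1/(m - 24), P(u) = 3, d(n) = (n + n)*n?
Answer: -1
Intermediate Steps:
d(n) = 2*n**2 (d(n) = (2*n)*n = 2*n**2)
Z(m, j) = 1/(-24 + m)
q(l) = 3
q(5)*Z(-3*(-7), -2) = 3/(-24 - 3*(-7)) = 3/(-24 + 21) = 3/(-3) = 3*(-1/3) = -1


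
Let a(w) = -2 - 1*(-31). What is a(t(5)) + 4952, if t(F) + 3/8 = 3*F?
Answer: 4981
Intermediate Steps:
t(F) = -3/8 + 3*F
a(w) = 29 (a(w) = -2 + 31 = 29)
a(t(5)) + 4952 = 29 + 4952 = 4981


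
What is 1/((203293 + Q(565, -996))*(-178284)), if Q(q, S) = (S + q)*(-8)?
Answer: -1/36858612444 ≈ -2.7131e-11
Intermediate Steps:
Q(q, S) = -8*S - 8*q
1/((203293 + Q(565, -996))*(-178284)) = 1/((203293 + (-8*(-996) - 8*565))*(-178284)) = -1/178284/(203293 + (7968 - 4520)) = -1/178284/(203293 + 3448) = -1/178284/206741 = (1/206741)*(-1/178284) = -1/36858612444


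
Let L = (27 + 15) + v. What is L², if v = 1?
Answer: 1849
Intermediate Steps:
L = 43 (L = (27 + 15) + 1 = 42 + 1 = 43)
L² = 43² = 1849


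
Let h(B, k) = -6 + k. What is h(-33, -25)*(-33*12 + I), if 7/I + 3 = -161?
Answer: 2013481/164 ≈ 12277.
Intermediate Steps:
I = -7/164 (I = 7/(-3 - 161) = 7/(-164) = 7*(-1/164) = -7/164 ≈ -0.042683)
h(-33, -25)*(-33*12 + I) = (-6 - 25)*(-33*12 - 7/164) = -31*(-396 - 7/164) = -31*(-64951/164) = 2013481/164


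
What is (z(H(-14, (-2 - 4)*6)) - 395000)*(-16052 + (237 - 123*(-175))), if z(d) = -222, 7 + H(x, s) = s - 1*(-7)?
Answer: -2256717620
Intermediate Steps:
H(x, s) = s (H(x, s) = -7 + (s - 1*(-7)) = -7 + (s + 7) = -7 + (7 + s) = s)
(z(H(-14, (-2 - 4)*6)) - 395000)*(-16052 + (237 - 123*(-175))) = (-222 - 395000)*(-16052 + (237 - 123*(-175))) = -395222*(-16052 + (237 + 21525)) = -395222*(-16052 + 21762) = -395222*5710 = -2256717620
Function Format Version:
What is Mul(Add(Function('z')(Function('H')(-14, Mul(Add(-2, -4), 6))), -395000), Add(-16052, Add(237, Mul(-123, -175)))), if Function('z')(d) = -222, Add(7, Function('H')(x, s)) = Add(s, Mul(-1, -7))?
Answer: -2256717620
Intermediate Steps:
Function('H')(x, s) = s (Function('H')(x, s) = Add(-7, Add(s, Mul(-1, -7))) = Add(-7, Add(s, 7)) = Add(-7, Add(7, s)) = s)
Mul(Add(Function('z')(Function('H')(-14, Mul(Add(-2, -4), 6))), -395000), Add(-16052, Add(237, Mul(-123, -175)))) = Mul(Add(-222, -395000), Add(-16052, Add(237, Mul(-123, -175)))) = Mul(-395222, Add(-16052, Add(237, 21525))) = Mul(-395222, Add(-16052, 21762)) = Mul(-395222, 5710) = -2256717620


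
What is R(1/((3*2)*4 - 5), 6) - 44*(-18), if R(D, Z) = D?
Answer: 15049/19 ≈ 792.05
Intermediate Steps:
R(1/((3*2)*4 - 5), 6) - 44*(-18) = 1/((3*2)*4 - 5) - 44*(-18) = 1/(6*4 - 5) + 792 = 1/(24 - 5) + 792 = 1/19 + 792 = 15049/19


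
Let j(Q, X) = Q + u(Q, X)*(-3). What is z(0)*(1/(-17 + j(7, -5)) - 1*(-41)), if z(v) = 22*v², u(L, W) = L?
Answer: 0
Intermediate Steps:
j(Q, X) = -2*Q (j(Q, X) = Q + Q*(-3) = Q - 3*Q = -2*Q)
z(0)*(1/(-17 + j(7, -5)) - 1*(-41)) = (22*0²)*(1/(-17 - 2*7) - 1*(-41)) = (22*0)*(1/(-17 - 14) + 41) = 0*(1/(-31) + 41) = 0*(-1/31 + 41) = 0*(1270/31) = 0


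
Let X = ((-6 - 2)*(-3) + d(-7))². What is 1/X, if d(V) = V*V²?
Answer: 1/101761 ≈ 9.8270e-6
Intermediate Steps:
d(V) = V³
X = 101761 (X = ((-6 - 2)*(-3) + (-7)³)² = (-8*(-3) - 343)² = (24 - 343)² = (-319)² = 101761)
1/X = 1/101761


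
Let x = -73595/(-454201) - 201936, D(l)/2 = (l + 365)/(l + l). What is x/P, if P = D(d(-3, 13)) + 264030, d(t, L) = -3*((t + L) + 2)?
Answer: -3301900543476/4317067408951 ≈ -0.76485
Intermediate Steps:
d(t, L) = -6 - 3*L - 3*t (d(t, L) = -3*((L + t) + 2) = -3*(2 + L + t) = -6 - 3*L - 3*t)
D(l) = (365 + l)/l (D(l) = 2*((l + 365)/(l + l)) = 2*((365 + l)/((2*l))) = 2*((365 + l)*(1/(2*l))) = 2*((365 + l)/(2*l)) = (365 + l)/l)
x = -91719459541/454201 (x = -73595*(-1/454201) - 201936 = 73595/454201 - 201936 = -91719459541/454201 ≈ -2.0194e+5)
P = 9504751/36 (P = (365 + (-6 - 3*13 - 3*(-3)))/(-6 - 3*13 - 3*(-3)) + 264030 = (365 + (-6 - 39 + 9))/(-6 - 39 + 9) + 264030 = (365 - 36)/(-36) + 264030 = -1/36*329 + 264030 = -329/36 + 264030 = 9504751/36 ≈ 2.6402e+5)
x/P = -91719459541/(454201*9504751/36) = -91719459541/454201*36/9504751 = -3301900543476/4317067408951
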